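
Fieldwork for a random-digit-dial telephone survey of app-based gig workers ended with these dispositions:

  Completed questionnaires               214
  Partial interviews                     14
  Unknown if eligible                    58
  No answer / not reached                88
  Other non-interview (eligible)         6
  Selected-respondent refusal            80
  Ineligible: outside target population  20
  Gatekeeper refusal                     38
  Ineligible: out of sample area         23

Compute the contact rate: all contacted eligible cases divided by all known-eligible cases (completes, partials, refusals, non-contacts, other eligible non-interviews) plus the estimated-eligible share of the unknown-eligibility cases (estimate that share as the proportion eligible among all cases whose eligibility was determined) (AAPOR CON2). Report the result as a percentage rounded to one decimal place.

Declined to participate = 38 + 80 = 118
Out of scope = 20 + 23 = 43
Top = 214 + 14 + 118 + 6 = 352
Eligible (known) = 214 + 14 + 118 + 88 + 6 = 440
e = 440 / (440 + 43) = 440 / 483 = 0.9110
Estimated eligible among unknowns = 0.9110 × 58 = 52.84
Denom = 440 + 52.84 = 492.84
CON2 = 352 / 492.84 = 0.7142

71.4%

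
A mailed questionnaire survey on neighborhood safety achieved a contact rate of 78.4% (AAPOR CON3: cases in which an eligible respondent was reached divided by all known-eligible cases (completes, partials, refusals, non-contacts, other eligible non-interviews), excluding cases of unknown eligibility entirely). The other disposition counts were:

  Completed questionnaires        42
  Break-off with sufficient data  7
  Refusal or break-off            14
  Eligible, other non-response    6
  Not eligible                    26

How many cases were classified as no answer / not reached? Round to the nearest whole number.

Numerator → 42 + 7 + 14 + 6 = 69
CON3 = 69 / D = 0.784
D = 69 / 0.784 = 88.0
Remaining denominator categories sum to 69
no answer / not reached = 88.0 − 69 ≈ 19

19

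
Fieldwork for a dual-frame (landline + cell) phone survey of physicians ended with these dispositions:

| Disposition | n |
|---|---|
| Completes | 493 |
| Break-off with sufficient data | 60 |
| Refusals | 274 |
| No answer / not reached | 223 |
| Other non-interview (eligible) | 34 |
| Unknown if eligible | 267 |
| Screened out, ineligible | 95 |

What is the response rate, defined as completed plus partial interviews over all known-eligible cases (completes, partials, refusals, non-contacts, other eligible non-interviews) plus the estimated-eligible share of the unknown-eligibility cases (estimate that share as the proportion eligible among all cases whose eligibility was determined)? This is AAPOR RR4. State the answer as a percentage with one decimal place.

Top = 493 + 60 = 553
Known eligible = 493 + 60 + 274 + 223 + 34 = 1084
e = 1084 / (1084 + 95) = 1084 / 1179 = 0.9194
e × U = 0.9194 × 267 = 245.48
Base = 1084 + 245.48 = 1329.48
RR4 = 553 / 1329.48 = 0.4160

41.6%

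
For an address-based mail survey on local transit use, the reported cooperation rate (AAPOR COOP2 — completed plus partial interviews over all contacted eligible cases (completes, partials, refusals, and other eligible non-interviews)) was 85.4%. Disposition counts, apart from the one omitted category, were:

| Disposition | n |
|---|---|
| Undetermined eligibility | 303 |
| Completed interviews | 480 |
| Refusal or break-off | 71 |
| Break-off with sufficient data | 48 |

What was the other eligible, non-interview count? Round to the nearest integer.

19

Numerator = 480 + 48 = 528
COOP2 = 528 / D = 0.854
D = 528 / 0.854 = 618.3
Rest of base = 599
other eligible, non-interview = 618.3 − 599 ≈ 19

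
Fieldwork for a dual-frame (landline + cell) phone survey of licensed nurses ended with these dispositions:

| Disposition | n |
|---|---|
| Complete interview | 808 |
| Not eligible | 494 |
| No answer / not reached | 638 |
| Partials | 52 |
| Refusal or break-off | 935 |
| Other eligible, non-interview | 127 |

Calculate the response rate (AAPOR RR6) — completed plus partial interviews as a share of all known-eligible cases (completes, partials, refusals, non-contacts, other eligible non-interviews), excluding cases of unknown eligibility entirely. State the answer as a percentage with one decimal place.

Numerator: 808 + 52 = 860
Base: 808 + 52 + 935 + 638 + 127 = 2560
RR6 = 860 / 2560 = 0.3359

33.6%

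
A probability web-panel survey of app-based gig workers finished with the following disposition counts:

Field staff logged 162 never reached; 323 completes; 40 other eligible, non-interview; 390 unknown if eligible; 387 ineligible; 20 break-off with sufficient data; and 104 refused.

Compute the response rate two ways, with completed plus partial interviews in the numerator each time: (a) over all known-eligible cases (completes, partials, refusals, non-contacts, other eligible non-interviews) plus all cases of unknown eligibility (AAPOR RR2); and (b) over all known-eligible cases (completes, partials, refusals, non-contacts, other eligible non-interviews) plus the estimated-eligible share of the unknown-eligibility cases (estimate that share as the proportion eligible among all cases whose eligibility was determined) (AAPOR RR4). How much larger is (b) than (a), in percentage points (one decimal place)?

Numerator: 323 + 20 = 343
Denominator: 323 + 20 + 104 + 162 + 40 + 390 = 1039
RR2 = 343 / 1039 = 0.3301
Known eligible: 323 + 20 + 104 + 162 + 40 = 649
e = 649 / (649 + 387) = 649 / 1036 = 0.6264
e × U: 0.6264 × 390 = 244.30
Denominator: 649 + 244.30 = 893.30
RR4 = 343 / 893.30 = 0.3840
Difference = 38.40 − 33.01 = 5.39 percentage points

5.4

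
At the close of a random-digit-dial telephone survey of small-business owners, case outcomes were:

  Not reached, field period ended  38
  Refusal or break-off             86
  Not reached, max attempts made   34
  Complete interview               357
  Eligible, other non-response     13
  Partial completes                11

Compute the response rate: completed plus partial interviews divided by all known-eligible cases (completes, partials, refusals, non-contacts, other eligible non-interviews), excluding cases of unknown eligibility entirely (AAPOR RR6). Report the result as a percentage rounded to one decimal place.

Never reached = 38 + 34 = 72
Numerator → 357 + 11 = 368
Base → 357 + 11 + 86 + 72 + 13 = 539
RR6 = 368 / 539 = 0.6827

68.3%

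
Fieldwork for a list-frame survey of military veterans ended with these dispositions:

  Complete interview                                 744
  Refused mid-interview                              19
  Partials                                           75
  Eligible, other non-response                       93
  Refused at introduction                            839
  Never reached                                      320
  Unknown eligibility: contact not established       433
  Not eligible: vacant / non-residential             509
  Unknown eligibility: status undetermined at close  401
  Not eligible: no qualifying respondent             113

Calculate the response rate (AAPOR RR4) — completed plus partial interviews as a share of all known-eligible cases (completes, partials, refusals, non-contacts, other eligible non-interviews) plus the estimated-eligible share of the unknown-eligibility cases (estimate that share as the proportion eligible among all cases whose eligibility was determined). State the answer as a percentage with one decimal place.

Declined to participate = 839 + 19 = 858
Unknown eligibility = 433 + 401 = 834
Screened out, ineligible = 113 + 509 = 622
Num = 744 + 75 = 819
Eligible (known) = 744 + 75 + 858 + 320 + 93 = 2090
e = 2090 / (2090 + 622) = 2090 / 2712 = 0.7706
e × U = 0.7706 × 834 = 642.68
Base = 2090 + 642.68 = 2732.68
RR4 = 819 / 2732.68 = 0.2997

30.0%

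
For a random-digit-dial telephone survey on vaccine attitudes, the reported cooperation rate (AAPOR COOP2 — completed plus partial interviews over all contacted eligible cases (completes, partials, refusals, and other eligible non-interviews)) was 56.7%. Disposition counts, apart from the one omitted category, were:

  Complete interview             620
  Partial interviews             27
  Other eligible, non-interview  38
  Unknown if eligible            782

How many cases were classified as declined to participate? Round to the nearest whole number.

456

Numerator: 620 + 27 = 647
COOP2 = 647 / D = 0.567
D = 647 / 0.567 = 1141.1
Rest of base = 685
declined to participate = 1141.1 − 685 ≈ 456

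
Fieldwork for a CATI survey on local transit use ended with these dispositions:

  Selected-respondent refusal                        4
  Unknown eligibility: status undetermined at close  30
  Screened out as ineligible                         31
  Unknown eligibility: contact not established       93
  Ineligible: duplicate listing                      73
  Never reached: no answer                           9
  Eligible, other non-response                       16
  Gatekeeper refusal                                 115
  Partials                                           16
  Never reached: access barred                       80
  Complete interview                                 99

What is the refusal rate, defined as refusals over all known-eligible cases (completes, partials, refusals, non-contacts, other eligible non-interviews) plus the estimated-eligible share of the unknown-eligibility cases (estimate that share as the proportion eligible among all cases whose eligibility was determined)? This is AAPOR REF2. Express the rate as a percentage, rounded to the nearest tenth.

Refusals = 115 + 4 = 119
No answer / not reached = 9 + 80 = 89
Unknown if eligible = 93 + 30 = 123
Screened out, ineligible = 31 + 73 = 104
Numerator: 119
Eligible (known): 99 + 16 + 119 + 89 + 16 = 339
e = 339 / (339 + 104) = 339 / 443 = 0.7652
e × U: 0.7652 × 123 = 94.12
Denom: 339 + 94.12 = 433.12
REF2 = 119 / 433.12 = 0.2748

27.5%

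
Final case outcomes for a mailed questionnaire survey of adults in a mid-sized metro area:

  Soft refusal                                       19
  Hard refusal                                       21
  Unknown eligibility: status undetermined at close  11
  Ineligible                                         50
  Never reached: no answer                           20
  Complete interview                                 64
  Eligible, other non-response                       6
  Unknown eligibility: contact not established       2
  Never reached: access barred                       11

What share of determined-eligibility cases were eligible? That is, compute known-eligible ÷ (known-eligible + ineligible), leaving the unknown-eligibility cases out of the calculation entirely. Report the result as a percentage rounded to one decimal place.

Declined to participate = 21 + 19 = 40
No answer / not reached = 20 + 11 = 31
Unknown eligibility = 2 + 11 = 13
Determined eligible = 64 + 40 + 31 + 6 = 141
e = 141 / (141 + 50) = 141 / 191 = 0.7382

73.8%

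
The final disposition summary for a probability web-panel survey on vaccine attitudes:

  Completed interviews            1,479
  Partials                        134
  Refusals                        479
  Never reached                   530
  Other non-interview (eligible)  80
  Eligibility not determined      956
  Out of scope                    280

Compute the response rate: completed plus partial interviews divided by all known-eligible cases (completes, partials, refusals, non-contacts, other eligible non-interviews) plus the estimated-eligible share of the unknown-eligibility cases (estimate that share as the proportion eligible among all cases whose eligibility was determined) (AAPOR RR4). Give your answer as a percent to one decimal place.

Numerator: 1479 + 134 = 1613
Eligible (known): 1479 + 134 + 479 + 530 + 80 = 2702
e = 2702 / (2702 + 280) = 2702 / 2982 = 0.9061
e × U: 0.9061 × 956 = 866.23
Base: 2702 + 866.23 = 3568.23
RR4 = 1613 / 3568.23 = 0.4520

45.2%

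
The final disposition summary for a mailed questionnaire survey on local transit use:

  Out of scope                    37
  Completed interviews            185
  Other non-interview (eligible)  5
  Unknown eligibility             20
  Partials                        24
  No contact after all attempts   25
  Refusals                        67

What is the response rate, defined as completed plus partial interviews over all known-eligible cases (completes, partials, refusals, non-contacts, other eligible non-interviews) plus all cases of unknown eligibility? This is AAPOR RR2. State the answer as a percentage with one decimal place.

Numerator → 185 + 24 = 209
Base → 185 + 24 + 67 + 25 + 5 + 20 = 326
RR2 = 209 / 326 = 0.6411

64.1%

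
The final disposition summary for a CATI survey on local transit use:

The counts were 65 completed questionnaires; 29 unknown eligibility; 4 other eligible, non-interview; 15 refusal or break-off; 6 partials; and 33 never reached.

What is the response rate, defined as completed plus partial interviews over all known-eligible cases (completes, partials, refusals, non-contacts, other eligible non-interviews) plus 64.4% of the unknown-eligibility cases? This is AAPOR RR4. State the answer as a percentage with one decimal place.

50.1%

Numerator: 65 + 6 = 71
Known eligible: 65 + 6 + 15 + 33 + 4 = 123
Eligible share of unknowns: 0.6440 × 29 = 18.68
Denom: 123 + 18.68 = 141.68
RR4 = 71 / 141.68 = 0.5011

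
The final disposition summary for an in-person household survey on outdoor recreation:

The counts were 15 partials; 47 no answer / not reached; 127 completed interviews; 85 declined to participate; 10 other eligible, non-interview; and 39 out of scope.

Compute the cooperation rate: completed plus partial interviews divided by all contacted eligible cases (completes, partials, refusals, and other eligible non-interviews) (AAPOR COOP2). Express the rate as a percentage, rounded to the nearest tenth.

Num = 127 + 15 = 142
Denominator = 127 + 15 + 85 + 10 = 237
COOP2 = 142 / 237 = 0.5992

59.9%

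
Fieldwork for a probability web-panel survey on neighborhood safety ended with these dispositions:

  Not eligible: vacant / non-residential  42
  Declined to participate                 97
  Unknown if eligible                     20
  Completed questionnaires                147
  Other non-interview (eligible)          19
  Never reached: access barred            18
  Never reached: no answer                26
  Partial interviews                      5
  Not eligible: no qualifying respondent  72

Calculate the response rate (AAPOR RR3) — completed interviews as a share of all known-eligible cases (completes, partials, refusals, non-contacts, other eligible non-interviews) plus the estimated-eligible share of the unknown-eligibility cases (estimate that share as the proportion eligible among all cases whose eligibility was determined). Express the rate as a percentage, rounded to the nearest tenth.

45.0%

Never reached = 26 + 18 = 44
Screened out, ineligible = 72 + 42 = 114
Num = 147
Known eligible = 147 + 5 + 97 + 44 + 19 = 312
e = 312 / (312 + 114) = 312 / 426 = 0.7324
e × U = 0.7324 × 20 = 14.65
Denominator = 312 + 14.65 = 326.65
RR3 = 147 / 326.65 = 0.4500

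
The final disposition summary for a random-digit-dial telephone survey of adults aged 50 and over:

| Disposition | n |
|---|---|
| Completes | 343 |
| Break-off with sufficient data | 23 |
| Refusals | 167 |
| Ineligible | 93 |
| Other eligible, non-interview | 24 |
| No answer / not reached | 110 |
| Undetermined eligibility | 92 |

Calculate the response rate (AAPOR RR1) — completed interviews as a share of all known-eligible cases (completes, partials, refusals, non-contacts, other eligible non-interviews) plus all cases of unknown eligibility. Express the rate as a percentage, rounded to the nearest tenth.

45.2%

Num → 343
Denom → 343 + 23 + 167 + 110 + 24 + 92 = 759
RR1 = 343 / 759 = 0.4519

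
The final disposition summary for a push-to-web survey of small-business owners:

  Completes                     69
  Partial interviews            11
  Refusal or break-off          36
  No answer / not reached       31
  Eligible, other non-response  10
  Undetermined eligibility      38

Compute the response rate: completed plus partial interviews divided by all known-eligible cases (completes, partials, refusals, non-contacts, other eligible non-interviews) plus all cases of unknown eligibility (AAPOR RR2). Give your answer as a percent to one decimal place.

41.0%

Top → 69 + 11 = 80
Denominator → 69 + 11 + 36 + 31 + 10 + 38 = 195
RR2 = 80 / 195 = 0.4103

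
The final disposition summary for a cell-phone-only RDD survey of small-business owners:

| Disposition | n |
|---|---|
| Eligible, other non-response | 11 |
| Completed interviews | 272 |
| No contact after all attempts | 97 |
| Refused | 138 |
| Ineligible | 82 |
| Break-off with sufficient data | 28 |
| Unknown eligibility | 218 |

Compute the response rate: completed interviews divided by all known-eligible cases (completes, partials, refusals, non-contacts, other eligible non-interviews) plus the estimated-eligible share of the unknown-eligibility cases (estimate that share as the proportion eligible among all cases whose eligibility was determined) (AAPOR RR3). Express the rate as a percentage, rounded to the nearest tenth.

Num → 272
Known eligible → 272 + 28 + 138 + 97 + 11 = 546
e = 546 / (546 + 82) = 546 / 628 = 0.8694
Estimated eligible among unknowns → 0.8694 × 218 = 189.53
Denom → 546 + 189.53 = 735.53
RR3 = 272 / 735.53 = 0.3698

37.0%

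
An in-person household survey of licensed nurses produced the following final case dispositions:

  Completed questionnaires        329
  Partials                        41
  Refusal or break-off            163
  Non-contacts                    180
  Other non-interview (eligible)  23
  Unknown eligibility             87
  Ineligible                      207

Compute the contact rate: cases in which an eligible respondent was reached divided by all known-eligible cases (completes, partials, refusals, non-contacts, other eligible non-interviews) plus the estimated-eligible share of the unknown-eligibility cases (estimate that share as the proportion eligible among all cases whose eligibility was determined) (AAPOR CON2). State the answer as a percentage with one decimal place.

69.2%

Numerator = 329 + 41 + 163 + 23 = 556
Known eligible = 329 + 41 + 163 + 180 + 23 = 736
e = 736 / (736 + 207) = 736 / 943 = 0.7805
Estimated eligible among unknowns = 0.7805 × 87 = 67.90
Denominator = 736 + 67.90 = 803.90
CON2 = 556 / 803.90 = 0.6916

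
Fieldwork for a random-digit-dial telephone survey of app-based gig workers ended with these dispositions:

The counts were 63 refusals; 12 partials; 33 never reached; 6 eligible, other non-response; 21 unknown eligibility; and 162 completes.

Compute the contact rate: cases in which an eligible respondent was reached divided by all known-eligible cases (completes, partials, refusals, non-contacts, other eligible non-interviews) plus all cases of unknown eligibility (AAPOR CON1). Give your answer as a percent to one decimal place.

Num = 162 + 12 + 63 + 6 = 243
Base = 162 + 12 + 63 + 33 + 6 + 21 = 297
CON1 = 243 / 297 = 0.8182

81.8%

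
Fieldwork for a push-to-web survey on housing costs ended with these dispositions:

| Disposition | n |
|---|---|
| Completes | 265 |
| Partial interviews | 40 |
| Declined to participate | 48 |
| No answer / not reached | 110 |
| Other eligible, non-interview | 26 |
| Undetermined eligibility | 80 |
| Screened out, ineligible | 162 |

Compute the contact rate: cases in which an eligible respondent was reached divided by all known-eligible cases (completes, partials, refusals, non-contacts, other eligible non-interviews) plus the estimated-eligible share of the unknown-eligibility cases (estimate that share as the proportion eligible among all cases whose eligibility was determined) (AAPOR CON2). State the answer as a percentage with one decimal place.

Top = 265 + 40 + 48 + 26 = 379
Eligible (known) = 265 + 40 + 48 + 110 + 26 = 489
e = 489 / (489 + 162) = 489 / 651 = 0.7512
Estimated eligible among unknowns = 0.7512 × 80 = 60.10
Denominator = 489 + 60.10 = 549.10
CON2 = 379 / 549.10 = 0.6902

69.0%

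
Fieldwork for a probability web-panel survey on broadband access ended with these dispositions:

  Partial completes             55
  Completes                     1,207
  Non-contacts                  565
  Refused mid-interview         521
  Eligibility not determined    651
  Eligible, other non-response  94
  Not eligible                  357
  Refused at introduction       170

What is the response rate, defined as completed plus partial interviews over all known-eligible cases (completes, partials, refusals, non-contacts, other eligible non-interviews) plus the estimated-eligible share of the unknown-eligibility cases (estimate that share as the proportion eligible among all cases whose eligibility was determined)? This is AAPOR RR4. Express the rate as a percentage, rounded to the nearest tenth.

39.6%

Refused = 170 + 521 = 691
Numerator = 1207 + 55 = 1262
Known eligible = 1207 + 55 + 691 + 565 + 94 = 2612
e = 2612 / (2612 + 357) = 2612 / 2969 = 0.8798
Estimated eligible among unknowns = 0.8798 × 651 = 572.75
Denom = 2612 + 572.75 = 3184.75
RR4 = 1262 / 3184.75 = 0.3963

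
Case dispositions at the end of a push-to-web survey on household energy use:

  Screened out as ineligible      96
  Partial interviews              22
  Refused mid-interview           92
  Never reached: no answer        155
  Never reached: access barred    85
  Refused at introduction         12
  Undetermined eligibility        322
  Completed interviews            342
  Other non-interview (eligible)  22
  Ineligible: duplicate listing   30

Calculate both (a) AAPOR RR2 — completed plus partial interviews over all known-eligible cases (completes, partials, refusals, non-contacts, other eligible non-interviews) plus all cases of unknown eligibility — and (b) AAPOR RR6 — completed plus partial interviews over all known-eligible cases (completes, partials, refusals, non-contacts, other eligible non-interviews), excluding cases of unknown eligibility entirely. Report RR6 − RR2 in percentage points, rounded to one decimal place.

Declined to participate = 12 + 92 = 104
No answer / not reached = 155 + 85 = 240
Not eligible = 96 + 30 = 126
Num → 342 + 22 = 364
Denominator → 342 + 22 + 104 + 240 + 22 + 322 = 1052
RR2 = 364 / 1052 = 0.3460
Denominator → 342 + 22 + 104 + 240 + 22 = 730
RR6 = 364 / 730 = 0.4986
Difference = 49.86 − 34.60 = 15.26 percentage points

15.3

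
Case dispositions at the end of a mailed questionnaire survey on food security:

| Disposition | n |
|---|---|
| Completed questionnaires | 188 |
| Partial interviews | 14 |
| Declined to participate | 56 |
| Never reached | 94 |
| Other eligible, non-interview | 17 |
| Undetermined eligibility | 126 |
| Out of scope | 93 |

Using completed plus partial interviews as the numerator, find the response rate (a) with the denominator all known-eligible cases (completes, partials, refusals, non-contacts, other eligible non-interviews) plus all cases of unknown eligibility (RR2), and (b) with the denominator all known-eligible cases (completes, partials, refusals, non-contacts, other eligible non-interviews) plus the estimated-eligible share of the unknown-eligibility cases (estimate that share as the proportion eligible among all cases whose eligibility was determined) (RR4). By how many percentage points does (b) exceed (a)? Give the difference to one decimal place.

2.2

Top = 188 + 14 = 202
Denom = 188 + 14 + 56 + 94 + 17 + 126 = 495
RR2 = 202 / 495 = 0.4081
Eligible (known) = 188 + 14 + 56 + 94 + 17 = 369
e = 369 / (369 + 93) = 369 / 462 = 0.7987
Estimated eligible among unknowns = 0.7987 × 126 = 100.64
Denom = 369 + 100.64 = 469.64
RR4 = 202 / 469.64 = 0.4301
Difference = 43.01 − 40.81 = 2.20 percentage points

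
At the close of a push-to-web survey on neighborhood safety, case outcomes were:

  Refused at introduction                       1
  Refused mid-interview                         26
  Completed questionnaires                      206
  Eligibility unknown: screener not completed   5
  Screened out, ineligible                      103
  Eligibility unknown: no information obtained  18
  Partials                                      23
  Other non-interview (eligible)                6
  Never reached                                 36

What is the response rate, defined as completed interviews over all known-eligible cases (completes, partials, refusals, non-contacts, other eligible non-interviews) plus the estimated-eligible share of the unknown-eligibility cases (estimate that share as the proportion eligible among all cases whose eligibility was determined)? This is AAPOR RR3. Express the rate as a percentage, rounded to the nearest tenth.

Refused = 1 + 26 = 27
Unknown eligibility = 5 + 18 = 23
Top → 206
Eligible (known) → 206 + 23 + 27 + 36 + 6 = 298
e = 298 / (298 + 103) = 298 / 401 = 0.7431
Estimated eligible among unknowns → 0.7431 × 23 = 17.09
Denominator → 298 + 17.09 = 315.09
RR3 = 206 / 315.09 = 0.6538

65.4%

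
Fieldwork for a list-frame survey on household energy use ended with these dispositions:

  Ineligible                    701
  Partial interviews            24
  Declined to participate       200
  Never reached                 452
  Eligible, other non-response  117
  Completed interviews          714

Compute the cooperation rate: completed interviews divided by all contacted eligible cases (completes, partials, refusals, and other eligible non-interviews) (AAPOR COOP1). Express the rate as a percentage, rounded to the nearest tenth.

Numerator → 714
Base → 714 + 24 + 200 + 117 = 1055
COOP1 = 714 / 1055 = 0.6768

67.7%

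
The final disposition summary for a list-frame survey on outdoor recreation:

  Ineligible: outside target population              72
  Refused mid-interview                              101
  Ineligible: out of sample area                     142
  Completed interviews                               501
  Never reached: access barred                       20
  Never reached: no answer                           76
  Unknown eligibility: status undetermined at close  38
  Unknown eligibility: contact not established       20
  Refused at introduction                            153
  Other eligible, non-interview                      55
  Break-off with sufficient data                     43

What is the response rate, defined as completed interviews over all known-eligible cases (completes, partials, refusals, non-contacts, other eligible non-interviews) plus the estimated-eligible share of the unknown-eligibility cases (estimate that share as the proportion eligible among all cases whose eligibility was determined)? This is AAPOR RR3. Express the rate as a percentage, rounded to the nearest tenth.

50.3%

Declined to participate = 153 + 101 = 254
Never reached = 76 + 20 = 96
Unknown if eligible = 20 + 38 = 58
Out of scope = 72 + 142 = 214
Num → 501
Known eligible → 501 + 43 + 254 + 96 + 55 = 949
e = 949 / (949 + 214) = 949 / 1163 = 0.8160
e × U → 0.8160 × 58 = 47.33
Denominator → 949 + 47.33 = 996.33
RR3 = 501 / 996.33 = 0.5028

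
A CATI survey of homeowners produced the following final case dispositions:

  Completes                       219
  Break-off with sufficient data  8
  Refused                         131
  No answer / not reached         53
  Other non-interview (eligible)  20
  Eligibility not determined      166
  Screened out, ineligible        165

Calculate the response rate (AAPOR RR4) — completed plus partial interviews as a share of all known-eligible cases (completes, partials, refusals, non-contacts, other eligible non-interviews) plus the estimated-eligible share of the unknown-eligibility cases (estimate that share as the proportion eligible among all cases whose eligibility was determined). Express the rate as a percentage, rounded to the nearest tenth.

41.2%

Top = 219 + 8 = 227
Determined eligible = 219 + 8 + 131 + 53 + 20 = 431
e = 431 / (431 + 165) = 431 / 596 = 0.7232
Estimated eligible among unknowns = 0.7232 × 166 = 120.05
Denom = 431 + 120.05 = 551.05
RR4 = 227 / 551.05 = 0.4119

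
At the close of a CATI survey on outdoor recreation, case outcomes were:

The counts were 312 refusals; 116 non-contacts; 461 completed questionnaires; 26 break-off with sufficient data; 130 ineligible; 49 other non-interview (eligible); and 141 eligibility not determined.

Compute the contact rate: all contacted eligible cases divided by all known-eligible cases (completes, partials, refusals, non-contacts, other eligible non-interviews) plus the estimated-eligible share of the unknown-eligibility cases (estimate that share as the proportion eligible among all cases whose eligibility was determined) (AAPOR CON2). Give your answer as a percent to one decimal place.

77.9%

Top → 461 + 26 + 312 + 49 = 848
Determined eligible → 461 + 26 + 312 + 116 + 49 = 964
e = 964 / (964 + 130) = 964 / 1094 = 0.8812
e × U → 0.8812 × 141 = 124.25
Base → 964 + 124.25 = 1088.25
CON2 = 848 / 1088.25 = 0.7792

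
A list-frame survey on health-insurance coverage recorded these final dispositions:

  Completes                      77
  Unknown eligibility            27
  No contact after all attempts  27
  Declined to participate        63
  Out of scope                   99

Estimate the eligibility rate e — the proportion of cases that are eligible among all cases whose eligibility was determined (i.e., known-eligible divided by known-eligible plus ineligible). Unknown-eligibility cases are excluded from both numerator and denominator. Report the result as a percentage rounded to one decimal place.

Known eligible → 77 + 63 + 27 = 167
e = 167 / (167 + 99) = 167 / 266 = 0.6278

62.8%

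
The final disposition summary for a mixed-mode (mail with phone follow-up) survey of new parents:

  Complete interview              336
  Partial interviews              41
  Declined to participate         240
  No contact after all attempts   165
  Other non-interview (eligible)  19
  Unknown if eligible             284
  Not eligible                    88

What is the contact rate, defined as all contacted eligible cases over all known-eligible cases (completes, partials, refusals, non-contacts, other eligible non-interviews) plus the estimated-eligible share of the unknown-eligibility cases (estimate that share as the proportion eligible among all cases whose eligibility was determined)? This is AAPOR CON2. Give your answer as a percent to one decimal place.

Num → 336 + 41 + 240 + 19 = 636
Eligible (known) → 336 + 41 + 240 + 165 + 19 = 801
e = 801 / (801 + 88) = 801 / 889 = 0.9010
e × U → 0.9010 × 284 = 255.88
Denominator → 801 + 255.88 = 1056.88
CON2 = 636 / 1056.88 = 0.6018

60.2%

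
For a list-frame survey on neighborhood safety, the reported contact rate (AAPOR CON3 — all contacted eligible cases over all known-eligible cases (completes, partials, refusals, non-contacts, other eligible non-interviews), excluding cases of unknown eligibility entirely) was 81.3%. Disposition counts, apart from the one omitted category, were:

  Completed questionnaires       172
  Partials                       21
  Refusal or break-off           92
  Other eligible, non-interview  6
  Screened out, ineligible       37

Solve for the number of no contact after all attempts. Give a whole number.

67

Num = 172 + 21 + 92 + 6 = 291
CON3 = 291 / D = 0.813
D = 291 / 0.813 = 357.9
Rest of base = 291
no contact after all attempts = 357.9 − 291 ≈ 67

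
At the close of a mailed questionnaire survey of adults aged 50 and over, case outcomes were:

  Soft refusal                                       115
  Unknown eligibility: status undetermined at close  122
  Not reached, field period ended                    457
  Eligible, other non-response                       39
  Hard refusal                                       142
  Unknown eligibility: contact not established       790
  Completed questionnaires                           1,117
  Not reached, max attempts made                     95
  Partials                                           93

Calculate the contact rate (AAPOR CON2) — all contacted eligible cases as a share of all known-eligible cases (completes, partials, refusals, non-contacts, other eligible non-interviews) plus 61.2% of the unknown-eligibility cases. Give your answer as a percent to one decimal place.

57.6%

Refusals = 142 + 115 = 257
Non-contacts = 457 + 95 = 552
Unknown eligibility = 790 + 122 = 912
Num → 1117 + 93 + 257 + 39 = 1506
Determined eligible → 1117 + 93 + 257 + 552 + 39 = 2058
Eligible share of unknowns → 0.6120 × 912 = 558.14
Denominator → 2058 + 558.14 = 2616.14
CON2 = 1506 / 2616.14 = 0.5757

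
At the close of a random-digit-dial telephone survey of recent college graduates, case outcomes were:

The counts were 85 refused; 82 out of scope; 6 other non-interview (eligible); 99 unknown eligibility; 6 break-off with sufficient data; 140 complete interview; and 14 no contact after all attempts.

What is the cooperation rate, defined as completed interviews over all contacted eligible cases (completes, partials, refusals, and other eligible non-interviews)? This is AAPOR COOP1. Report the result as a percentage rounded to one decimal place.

Numerator = 140
Denom = 140 + 6 + 85 + 6 = 237
COOP1 = 140 / 237 = 0.5907

59.1%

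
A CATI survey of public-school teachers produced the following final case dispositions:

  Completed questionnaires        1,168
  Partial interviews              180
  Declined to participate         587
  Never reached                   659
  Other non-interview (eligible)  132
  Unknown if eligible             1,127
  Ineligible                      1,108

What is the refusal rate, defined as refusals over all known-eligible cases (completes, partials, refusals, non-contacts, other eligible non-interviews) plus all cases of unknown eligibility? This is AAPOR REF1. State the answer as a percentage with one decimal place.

15.2%

Numerator: 587
Denominator: 1168 + 180 + 587 + 659 + 132 + 1127 = 3853
REF1 = 587 / 3853 = 0.1523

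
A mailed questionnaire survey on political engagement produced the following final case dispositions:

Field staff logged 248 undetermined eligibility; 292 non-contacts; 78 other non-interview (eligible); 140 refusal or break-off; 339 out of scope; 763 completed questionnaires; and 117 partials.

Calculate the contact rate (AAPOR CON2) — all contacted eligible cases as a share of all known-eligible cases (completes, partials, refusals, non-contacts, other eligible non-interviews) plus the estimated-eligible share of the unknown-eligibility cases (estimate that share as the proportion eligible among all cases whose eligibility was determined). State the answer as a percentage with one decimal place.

Top: 763 + 117 + 140 + 78 = 1098
Known eligible: 763 + 117 + 140 + 292 + 78 = 1390
e = 1390 / (1390 + 339) = 1390 / 1729 = 0.8039
e × U: 0.8039 × 248 = 199.37
Denom: 1390 + 199.37 = 1589.37
CON2 = 1098 / 1589.37 = 0.6908

69.1%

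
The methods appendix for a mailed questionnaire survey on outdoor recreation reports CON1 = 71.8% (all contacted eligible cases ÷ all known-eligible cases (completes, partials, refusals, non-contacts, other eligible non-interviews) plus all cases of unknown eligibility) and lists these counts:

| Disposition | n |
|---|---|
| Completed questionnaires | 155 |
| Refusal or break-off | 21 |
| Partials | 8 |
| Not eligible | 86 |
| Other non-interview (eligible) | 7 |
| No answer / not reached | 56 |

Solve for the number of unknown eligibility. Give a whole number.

Numerator → 155 + 8 + 21 + 7 = 191
CON1 = 191 / D = 0.718
D = 191 / 0.718 = 266.0
Rest of base = 247
unknown eligibility = 266.0 − 247 ≈ 19

19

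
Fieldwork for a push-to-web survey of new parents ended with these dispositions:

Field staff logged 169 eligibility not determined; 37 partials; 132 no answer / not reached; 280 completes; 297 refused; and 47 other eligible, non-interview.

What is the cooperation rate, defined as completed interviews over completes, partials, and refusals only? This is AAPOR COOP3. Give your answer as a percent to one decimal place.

45.6%

Numerator → 280
Base → 280 + 37 + 297 = 614
COOP3 = 280 / 614 = 0.4560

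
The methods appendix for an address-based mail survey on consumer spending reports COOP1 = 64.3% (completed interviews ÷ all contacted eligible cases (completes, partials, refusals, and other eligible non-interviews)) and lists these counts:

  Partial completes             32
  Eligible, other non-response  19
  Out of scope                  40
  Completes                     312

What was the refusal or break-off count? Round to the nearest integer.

COOP1 = 312 / D = 0.643
D = 312 / 0.643 = 485.2
Remaining denominator categories sum to 363
refusal or break-off = 485.2 − 363 ≈ 122

122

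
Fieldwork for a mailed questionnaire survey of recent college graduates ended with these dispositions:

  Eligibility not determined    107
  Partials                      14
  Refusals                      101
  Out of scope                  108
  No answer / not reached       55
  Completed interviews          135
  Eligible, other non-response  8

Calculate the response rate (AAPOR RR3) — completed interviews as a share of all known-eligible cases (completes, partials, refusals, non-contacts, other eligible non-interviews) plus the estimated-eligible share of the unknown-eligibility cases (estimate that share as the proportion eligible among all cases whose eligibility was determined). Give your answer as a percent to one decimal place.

34.4%

Num = 135
Determined eligible = 135 + 14 + 101 + 55 + 8 = 313
e = 313 / (313 + 108) = 313 / 421 = 0.7435
Estimated eligible among unknowns = 0.7435 × 107 = 79.55
Base = 313 + 79.55 = 392.55
RR3 = 135 / 392.55 = 0.3439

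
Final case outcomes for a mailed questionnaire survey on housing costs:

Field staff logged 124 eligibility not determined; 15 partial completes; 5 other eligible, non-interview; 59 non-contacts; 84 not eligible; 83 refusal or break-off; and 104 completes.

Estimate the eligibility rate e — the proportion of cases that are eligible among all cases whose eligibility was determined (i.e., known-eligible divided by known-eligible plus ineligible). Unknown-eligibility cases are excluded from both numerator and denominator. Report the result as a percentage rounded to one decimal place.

76.0%

Known eligible → 104 + 15 + 83 + 59 + 5 = 266
e = 266 / (266 + 84) = 266 / 350 = 0.7600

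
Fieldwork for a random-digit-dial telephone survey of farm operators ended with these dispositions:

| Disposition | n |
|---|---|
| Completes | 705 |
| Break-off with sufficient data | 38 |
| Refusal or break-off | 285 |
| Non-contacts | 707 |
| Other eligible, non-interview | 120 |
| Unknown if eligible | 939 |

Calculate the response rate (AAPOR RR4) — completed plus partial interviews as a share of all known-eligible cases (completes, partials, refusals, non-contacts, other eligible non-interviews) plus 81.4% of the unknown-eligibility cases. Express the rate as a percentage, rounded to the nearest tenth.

Top: 705 + 38 = 743
Known eligible: 705 + 38 + 285 + 707 + 120 = 1855
Eligible share of unknowns: 0.8140 × 939 = 764.35
Base: 1855 + 764.35 = 2619.35
RR4 = 743 / 2619.35 = 0.2837

28.4%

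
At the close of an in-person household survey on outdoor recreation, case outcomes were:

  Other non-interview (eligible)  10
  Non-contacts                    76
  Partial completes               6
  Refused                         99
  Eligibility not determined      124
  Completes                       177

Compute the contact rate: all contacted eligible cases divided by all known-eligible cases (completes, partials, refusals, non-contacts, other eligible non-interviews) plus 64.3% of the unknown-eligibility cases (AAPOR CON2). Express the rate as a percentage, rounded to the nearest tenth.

Num = 177 + 6 + 99 + 10 = 292
Known eligible = 177 + 6 + 99 + 76 + 10 = 368
e × U = 0.6430 × 124 = 79.73
Base = 368 + 79.73 = 447.73
CON2 = 292 / 447.73 = 0.6522

65.2%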